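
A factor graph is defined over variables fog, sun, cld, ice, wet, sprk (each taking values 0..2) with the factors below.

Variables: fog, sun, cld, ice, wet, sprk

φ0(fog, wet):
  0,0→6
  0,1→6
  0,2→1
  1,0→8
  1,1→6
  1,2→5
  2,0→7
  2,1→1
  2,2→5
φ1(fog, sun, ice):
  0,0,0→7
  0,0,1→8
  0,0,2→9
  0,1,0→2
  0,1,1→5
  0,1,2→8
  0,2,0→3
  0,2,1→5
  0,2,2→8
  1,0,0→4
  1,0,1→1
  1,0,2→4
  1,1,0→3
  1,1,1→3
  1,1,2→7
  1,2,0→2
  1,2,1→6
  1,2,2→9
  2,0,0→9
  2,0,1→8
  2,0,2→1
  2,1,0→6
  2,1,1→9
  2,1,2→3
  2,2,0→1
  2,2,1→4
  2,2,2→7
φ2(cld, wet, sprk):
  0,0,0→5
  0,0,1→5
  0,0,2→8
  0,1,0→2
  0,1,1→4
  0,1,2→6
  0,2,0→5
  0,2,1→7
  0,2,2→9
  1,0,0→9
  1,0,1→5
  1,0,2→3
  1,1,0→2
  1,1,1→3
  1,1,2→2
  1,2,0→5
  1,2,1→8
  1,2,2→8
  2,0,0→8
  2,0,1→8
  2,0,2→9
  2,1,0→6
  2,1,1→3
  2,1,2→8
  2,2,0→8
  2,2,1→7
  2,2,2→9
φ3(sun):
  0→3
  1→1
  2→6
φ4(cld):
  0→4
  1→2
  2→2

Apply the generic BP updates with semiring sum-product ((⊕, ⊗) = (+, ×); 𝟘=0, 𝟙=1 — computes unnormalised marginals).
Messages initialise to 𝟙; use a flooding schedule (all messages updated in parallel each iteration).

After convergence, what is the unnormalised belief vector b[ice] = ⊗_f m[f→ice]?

b[ice] = [222126, 329928, 435384]

init: all messages = 𝟙 over 3 values
r1 m[φ0→fog] = [13, 19, 13]
r1 m[φ0→wet] = [21, 13, 11]
r1 m[φ1→fog] = [55, 39, 48]
r1 m[φ1→sun] = [51, 46, 45]
r1 m[φ1→ice] = [37, 49, 56]
r1 m[φ2→cld] = [51, 45, 66]
r1 m[φ2→wet] = [60, 36, 66]
r1 m[φ2→sprk] = [50, 50, 62]
r1 m[φ3→sun] = [3, 1, 6]
r1 m[φ4→cld] = [4, 2, 2]
r1 m[fog→φ0] = [1, 1, 1]
r1 m[fog→φ1] = [1, 1, 1]
r1 m[sun→φ1] = [1, 1, 1]
r1 m[sun→φ3] = [1, 1, 1]
r1 m[cld→φ2] = [1, 1, 1]
r1 m[cld→φ4] = [1, 1, 1]
r1 m[ice→φ1] = [1, 1, 1]
r1 m[wet→φ0] = [1, 1, 1]
r1 m[wet→φ2] = [1, 1, 1]
r1 m[sprk→φ2] = [1, 1, 1]
r2 m[φ0→fog] = [13, 19, 13]
r2 m[φ0→wet] = [21, 13, 11]
r2 m[φ1→fog] = [55, 39, 48]
r2 m[φ1→sun] = [51, 46, 45]
r2 m[φ1→ice] = [37, 49, 56]
r2 m[φ2→cld] = [51, 45, 66]
r2 m[φ2→wet] = [60, 36, 66]
r2 m[φ2→sprk] = [50, 50, 62]
r2 m[φ3→sun] = [3, 1, 6]
r2 m[φ4→cld] = [4, 2, 2]
r2 m[fog→φ0] = [55, 39, 48]
r2 m[fog→φ1] = [13, 19, 13]
r2 m[sun→φ1] = [3, 1, 6]
r2 m[sun→φ3] = [51, 46, 45]
r2 m[cld→φ2] = [4, 2, 2]
r2 m[cld→φ4] = [51, 45, 66]
r2 m[ice→φ1] = [1, 1, 1]
r2 m[wet→φ0] = [60, 36, 66]
r2 m[wet→φ2] = [21, 13, 11]
r2 m[sprk→φ2] = [1, 1, 1]
r3 m[φ0→fog] = [642, 1026, 786]
r3 m[φ0→wet] = [978, 612, 490]
r3 m[φ1→fog] = [183, 142, 144]
r3 m[φ1→sun] = [717, 676, 687]
r3 m[φ1→ice] = [1553, 2306, 3090]
r3 m[φ2→cld] = [765, 679, 1010]
r3 m[φ2→wet] = [156, 96, 174]
r3 m[φ2→sprk] = [1952, 1968, 2518]
r3 m[φ3→sun] = [3, 1, 6]
r3 m[φ4→cld] = [4, 2, 2]
r3 m[fog→φ0] = [55, 39, 48]
r3 m[fog→φ1] = [13, 19, 13]
r3 m[sun→φ1] = [3, 1, 6]
r3 m[sun→φ3] = [51, 46, 45]
r3 m[cld→φ2] = [4, 2, 2]
r3 m[cld→φ4] = [51, 45, 66]
r3 m[ice→φ1] = [1, 1, 1]
r3 m[wet→φ0] = [60, 36, 66]
r3 m[wet→φ2] = [21, 13, 11]
r3 m[sprk→φ2] = [1, 1, 1]
r4 m[φ0→fog] = [642, 1026, 786]
r4 m[φ0→wet] = [978, 612, 490]
r4 m[φ1→fog] = [183, 142, 144]
r4 m[φ1→sun] = [717, 676, 687]
r4 m[φ1→ice] = [1553, 2306, 3090]
r4 m[φ2→cld] = [765, 679, 1010]
r4 m[φ2→wet] = [156, 96, 174]
r4 m[φ2→sprk] = [1952, 1968, 2518]
r4 m[φ3→sun] = [3, 1, 6]
r4 m[φ4→cld] = [4, 2, 2]
r4 m[fog→φ0] = [183, 142, 144]
r4 m[fog→φ1] = [642, 1026, 786]
r4 m[sun→φ1] = [3, 1, 6]
r4 m[sun→φ3] = [717, 676, 687]
r4 m[cld→φ2] = [4, 2, 2]
r4 m[cld→φ4] = [765, 679, 1010]
r4 m[ice→φ1] = [1, 1, 1]
r4 m[wet→φ0] = [156, 96, 174]
r4 m[wet→φ2] = [978, 612, 490]
r4 m[sprk→φ2] = [1, 1, 1]
r5 m[φ0→fog] = [1686, 2694, 2058]
r5 m[φ0→wet] = [3242, 2094, 1613]
r5 m[φ1→fog] = [183, 142, 144]
r5 m[φ1→sun] = [38790, 37116, 37146]
r5 m[φ1→ice] = [84678, 125772, 165912]
r5 m[φ2→cld] = [35238, 31200, 46614]
r5 m[φ2→wet] = [156, 96, 174]
r5 m[φ2→sprk] = [90040, 90544, 115996]
r5 m[φ3→sun] = [3, 1, 6]
r5 m[φ4→cld] = [4, 2, 2]
r5 m[fog→φ0] = [183, 142, 144]
r5 m[fog→φ1] = [642, 1026, 786]
r5 m[sun→φ1] = [3, 1, 6]
r5 m[sun→φ3] = [717, 676, 687]
r5 m[cld→φ2] = [4, 2, 2]
r5 m[cld→φ4] = [765, 679, 1010]
r5 m[ice→φ1] = [1, 1, 1]
r5 m[wet→φ0] = [156, 96, 174]
r5 m[wet→φ2] = [978, 612, 490]
r5 m[sprk→φ2] = [1, 1, 1]
r6 m[φ0→fog] = [1686, 2694, 2058]
r6 m[φ0→wet] = [3242, 2094, 1613]
r6 m[φ1→fog] = [183, 142, 144]
r6 m[φ1→sun] = [38790, 37116, 37146]
r6 m[φ1→ice] = [84678, 125772, 165912]
r6 m[φ2→cld] = [35238, 31200, 46614]
r6 m[φ2→wet] = [156, 96, 174]
r6 m[φ2→sprk] = [90040, 90544, 115996]
r6 m[φ3→sun] = [3, 1, 6]
r6 m[φ4→cld] = [4, 2, 2]
r6 m[fog→φ0] = [183, 142, 144]
r6 m[fog→φ1] = [1686, 2694, 2058]
r6 m[sun→φ1] = [3, 1, 6]
r6 m[sun→φ3] = [38790, 37116, 37146]
r6 m[cld→φ2] = [4, 2, 2]
r6 m[cld→φ4] = [35238, 31200, 46614]
r6 m[ice→φ1] = [1, 1, 1]
r6 m[wet→φ0] = [156, 96, 174]
r6 m[wet→φ2] = [3242, 2094, 1613]
r6 m[sprk→φ2] = [1, 1, 1]
r7 m[φ0→fog] = [1686, 2694, 2058]
r7 m[φ0→wet] = [3242, 2094, 1613]
r7 m[φ1→fog] = [183, 142, 144]
r7 m[φ1→sun] = [101754, 97356, 97470]
r7 m[φ1→ice] = [222126, 329928, 435384]
r7 m[φ2→cld] = [117357, 103645, 155360]
r7 m[φ2→wet] = [156, 96, 174]
r7 m[φ2→sprk] = [299522, 301318, 386598]
r7 m[φ3→sun] = [3, 1, 6]
r7 m[φ4→cld] = [4, 2, 2]
r7 m[fog→φ0] = [183, 142, 144]
r7 m[fog→φ1] = [1686, 2694, 2058]
r7 m[sun→φ1] = [3, 1, 6]
r7 m[sun→φ3] = [38790, 37116, 37146]
r7 m[cld→φ2] = [4, 2, 2]
r7 m[cld→φ4] = [35238, 31200, 46614]
r7 m[ice→φ1] = [1, 1, 1]
r7 m[wet→φ0] = [156, 96, 174]
r7 m[wet→φ2] = [3242, 2094, 1613]
r7 m[sprk→φ2] = [1, 1, 1]
r8 m[φ0→fog] = [1686, 2694, 2058]
r8 m[φ0→wet] = [3242, 2094, 1613]
r8 m[φ1→fog] = [183, 142, 144]
r8 m[φ1→sun] = [101754, 97356, 97470]
r8 m[φ1→ice] = [222126, 329928, 435384]
r8 m[φ2→cld] = [117357, 103645, 155360]
r8 m[φ2→wet] = [156, 96, 174]
r8 m[φ2→sprk] = [299522, 301318, 386598]
r8 m[φ3→sun] = [3, 1, 6]
r8 m[φ4→cld] = [4, 2, 2]
r8 m[fog→φ0] = [183, 142, 144]
r8 m[fog→φ1] = [1686, 2694, 2058]
r8 m[sun→φ1] = [3, 1, 6]
r8 m[sun→φ3] = [101754, 97356, 97470]
r8 m[cld→φ2] = [4, 2, 2]
r8 m[cld→φ4] = [117357, 103645, 155360]
r8 m[ice→φ1] = [1, 1, 1]
r8 m[wet→φ0] = [156, 96, 174]
r8 m[wet→φ2] = [3242, 2094, 1613]
r8 m[sprk→φ2] = [1, 1, 1]
r9 m[φ0→fog] = [1686, 2694, 2058]
r9 m[φ0→wet] = [3242, 2094, 1613]
r9 m[φ1→fog] = [183, 142, 144]
r9 m[φ1→sun] = [101754, 97356, 97470]
r9 m[φ1→ice] = [222126, 329928, 435384]
r9 m[φ2→cld] = [117357, 103645, 155360]
r9 m[φ2→wet] = [156, 96, 174]
r9 m[φ2→sprk] = [299522, 301318, 386598]
r9 m[φ3→sun] = [3, 1, 6]
r9 m[φ4→cld] = [4, 2, 2]
r9 m[fog→φ0] = [183, 142, 144]
r9 m[fog→φ1] = [1686, 2694, 2058]
r9 m[sun→φ1] = [3, 1, 6]
r9 m[sun→φ3] = [101754, 97356, 97470]
r9 m[cld→φ2] = [4, 2, 2]
r9 m[cld→φ4] = [117357, 103645, 155360]
r9 m[ice→φ1] = [1, 1, 1]
r9 m[wet→φ0] = [156, 96, 174]
r9 m[wet→φ2] = [3242, 2094, 1613]
r9 m[sprk→φ2] = [1, 1, 1]
fixed point reached at round 9
b[ice] = ⊗ incoming = [222126, 329928, 435384]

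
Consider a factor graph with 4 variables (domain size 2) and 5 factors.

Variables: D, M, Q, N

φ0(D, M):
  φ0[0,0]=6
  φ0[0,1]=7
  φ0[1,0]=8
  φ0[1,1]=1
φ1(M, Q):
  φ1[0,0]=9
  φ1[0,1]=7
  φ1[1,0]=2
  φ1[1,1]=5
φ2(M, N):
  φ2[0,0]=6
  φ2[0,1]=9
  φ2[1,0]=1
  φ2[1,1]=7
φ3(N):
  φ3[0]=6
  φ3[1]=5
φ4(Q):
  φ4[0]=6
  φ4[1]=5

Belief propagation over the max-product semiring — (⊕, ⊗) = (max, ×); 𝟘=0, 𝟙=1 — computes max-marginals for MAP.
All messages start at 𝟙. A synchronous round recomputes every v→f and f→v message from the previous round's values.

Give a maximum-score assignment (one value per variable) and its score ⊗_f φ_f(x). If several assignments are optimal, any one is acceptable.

assignment: (D=1, M=0, Q=0, N=1); score = 19440

init: all messages = 𝟙 over 2 values
r1 m[φ0→D] = [7, 8]
r1 m[φ0→M] = [8, 7]
r1 m[φ1→M] = [9, 5]
r1 m[φ1→Q] = [9, 7]
r1 m[φ2→M] = [9, 7]
r1 m[φ2→N] = [6, 9]
r1 m[φ3→N] = [6, 5]
r1 m[φ4→Q] = [6, 5]
r1 m[D→φ0] = [1, 1]
r1 m[M→φ0] = [1, 1]
r1 m[M→φ1] = [1, 1]
r1 m[M→φ2] = [1, 1]
r1 m[Q→φ1] = [1, 1]
r1 m[Q→φ4] = [1, 1]
r1 m[N→φ2] = [1, 1]
r1 m[N→φ3] = [1, 1]
r2 m[φ0→D] = [7, 8]
r2 m[φ0→M] = [8, 7]
r2 m[φ1→M] = [9, 5]
r2 m[φ1→Q] = [9, 7]
r2 m[φ2→M] = [9, 7]
r2 m[φ2→N] = [6, 9]
r2 m[φ3→N] = [6, 5]
r2 m[φ4→Q] = [6, 5]
r2 m[D→φ0] = [1, 1]
r2 m[M→φ0] = [81, 35]
r2 m[M→φ1] = [72, 49]
r2 m[M→φ2] = [72, 35]
r2 m[Q→φ1] = [6, 5]
r2 m[Q→φ4] = [9, 7]
r2 m[N→φ2] = [6, 5]
r2 m[N→φ3] = [6, 9]
r3 m[φ0→D] = [486, 648]
r3 m[φ0→M] = [8, 7]
r3 m[φ1→M] = [54, 25]
r3 m[φ1→Q] = [648, 504]
r3 m[φ2→M] = [45, 35]
r3 m[φ2→N] = [432, 648]
r3 m[φ3→N] = [6, 5]
r3 m[φ4→Q] = [6, 5]
r3 m[D→φ0] = [1, 1]
r3 m[M→φ0] = [81, 35]
r3 m[M→φ1] = [72, 49]
r3 m[M→φ2] = [72, 35]
r3 m[Q→φ1] = [6, 5]
r3 m[Q→φ4] = [9, 7]
r3 m[N→φ2] = [6, 5]
r3 m[N→φ3] = [6, 9]
r4 m[φ0→D] = [486, 648]
r4 m[φ0→M] = [8, 7]
r4 m[φ1→M] = [54, 25]
r4 m[φ1→Q] = [648, 504]
r4 m[φ2→M] = [45, 35]
r4 m[φ2→N] = [432, 648]
r4 m[φ3→N] = [6, 5]
r4 m[φ4→Q] = [6, 5]
r4 m[D→φ0] = [1, 1]
r4 m[M→φ0] = [2430, 875]
r4 m[M→φ1] = [360, 245]
r4 m[M→φ2] = [432, 175]
r4 m[Q→φ1] = [6, 5]
r4 m[Q→φ4] = [648, 504]
r4 m[N→φ2] = [6, 5]
r4 m[N→φ3] = [432, 648]
r5 m[φ0→D] = [14580, 19440]
r5 m[φ0→M] = [8, 7]
r5 m[φ1→M] = [54, 25]
r5 m[φ1→Q] = [3240, 2520]
r5 m[φ2→M] = [45, 35]
r5 m[φ2→N] = [2592, 3888]
r5 m[φ3→N] = [6, 5]
r5 m[φ4→Q] = [6, 5]
r5 m[D→φ0] = [1, 1]
r5 m[M→φ0] = [2430, 875]
r5 m[M→φ1] = [360, 245]
r5 m[M→φ2] = [432, 175]
r5 m[Q→φ1] = [6, 5]
r5 m[Q→φ4] = [648, 504]
r5 m[N→φ2] = [6, 5]
r5 m[N→φ3] = [432, 648]
r6 m[φ0→D] = [14580, 19440]
r6 m[φ0→M] = [8, 7]
r6 m[φ1→M] = [54, 25]
r6 m[φ1→Q] = [3240, 2520]
r6 m[φ2→M] = [45, 35]
r6 m[φ2→N] = [2592, 3888]
r6 m[φ3→N] = [6, 5]
r6 m[φ4→Q] = [6, 5]
r6 m[D→φ0] = [1, 1]
r6 m[M→φ0] = [2430, 875]
r6 m[M→φ1] = [360, 245]
r6 m[M→φ2] = [432, 175]
r6 m[Q→φ1] = [6, 5]
r6 m[Q→φ4] = [3240, 2520]
r6 m[N→φ2] = [6, 5]
r6 m[N→φ3] = [2592, 3888]
r7 m[φ0→D] = [14580, 19440]
r7 m[φ0→M] = [8, 7]
r7 m[φ1→M] = [54, 25]
r7 m[φ1→Q] = [3240, 2520]
r7 m[φ2→M] = [45, 35]
r7 m[φ2→N] = [2592, 3888]
r7 m[φ3→N] = [6, 5]
r7 m[φ4→Q] = [6, 5]
r7 m[D→φ0] = [1, 1]
r7 m[M→φ0] = [2430, 875]
r7 m[M→φ1] = [360, 245]
r7 m[M→φ2] = [432, 175]
r7 m[Q→φ1] = [6, 5]
r7 m[Q→φ4] = [3240, 2520]
r7 m[N→φ2] = [6, 5]
r7 m[N→φ3] = [2592, 3888]
fixed point reached at round 7
traceback from D: (D=1, M=0, Q=0, N=1), score=19440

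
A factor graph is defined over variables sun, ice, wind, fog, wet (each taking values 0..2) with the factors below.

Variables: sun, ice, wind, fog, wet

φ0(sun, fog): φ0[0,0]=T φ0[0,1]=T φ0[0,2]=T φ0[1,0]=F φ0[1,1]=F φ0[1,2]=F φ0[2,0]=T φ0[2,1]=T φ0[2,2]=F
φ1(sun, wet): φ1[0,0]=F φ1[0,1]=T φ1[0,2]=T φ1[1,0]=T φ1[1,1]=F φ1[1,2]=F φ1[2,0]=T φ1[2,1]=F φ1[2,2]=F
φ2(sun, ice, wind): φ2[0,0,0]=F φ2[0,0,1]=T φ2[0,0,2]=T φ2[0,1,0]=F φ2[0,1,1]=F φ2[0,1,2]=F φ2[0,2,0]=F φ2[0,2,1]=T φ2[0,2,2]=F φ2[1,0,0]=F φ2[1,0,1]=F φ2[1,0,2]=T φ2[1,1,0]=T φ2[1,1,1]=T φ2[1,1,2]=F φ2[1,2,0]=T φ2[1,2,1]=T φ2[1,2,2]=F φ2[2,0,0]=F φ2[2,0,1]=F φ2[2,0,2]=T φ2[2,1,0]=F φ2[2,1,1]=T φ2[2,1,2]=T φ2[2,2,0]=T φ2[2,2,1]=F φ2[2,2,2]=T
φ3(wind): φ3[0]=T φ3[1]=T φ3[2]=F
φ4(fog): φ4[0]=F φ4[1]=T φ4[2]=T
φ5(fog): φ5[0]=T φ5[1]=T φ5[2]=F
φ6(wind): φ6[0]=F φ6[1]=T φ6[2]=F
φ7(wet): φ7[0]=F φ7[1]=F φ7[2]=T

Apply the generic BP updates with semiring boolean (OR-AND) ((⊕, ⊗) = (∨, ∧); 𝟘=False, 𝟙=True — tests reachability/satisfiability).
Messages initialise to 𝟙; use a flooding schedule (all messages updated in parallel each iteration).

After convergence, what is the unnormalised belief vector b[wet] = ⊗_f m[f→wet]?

init: all messages = 𝟙 over 3 values
r1 m[φ0→sun] = [T, F, T]
r1 m[φ0→fog] = [T, T, T]
r1 m[φ1→sun] = [T, T, T]
r1 m[φ1→wet] = [T, T, T]
r1 m[φ2→sun] = [T, T, T]
r1 m[φ2→ice] = [T, T, T]
r1 m[φ2→wind] = [T, T, T]
r1 m[φ3→wind] = [T, T, F]
r1 m[φ4→fog] = [F, T, T]
r1 m[φ5→fog] = [T, T, F]
r1 m[φ6→wind] = [F, T, F]
r1 m[φ7→wet] = [F, F, T]
r1 m[sun→φ0] = [T, T, T]
r1 m[sun→φ1] = [T, T, T]
r1 m[sun→φ2] = [T, T, T]
r1 m[ice→φ2] = [T, T, T]
r1 m[wind→φ2] = [T, T, T]
r1 m[wind→φ3] = [T, T, T]
r1 m[wind→φ6] = [T, T, T]
r1 m[fog→φ0] = [T, T, T]
r1 m[fog→φ4] = [T, T, T]
r1 m[fog→φ5] = [T, T, T]
r1 m[wet→φ1] = [T, T, T]
r1 m[wet→φ7] = [T, T, T]
r2 m[φ0→sun] = [T, F, T]
r2 m[φ0→fog] = [T, T, T]
r2 m[φ1→sun] = [T, T, T]
r2 m[φ1→wet] = [T, T, T]
r2 m[φ2→sun] = [T, T, T]
r2 m[φ2→ice] = [T, T, T]
r2 m[φ2→wind] = [T, T, T]
r2 m[φ3→wind] = [T, T, F]
r2 m[φ4→fog] = [F, T, T]
r2 m[φ5→fog] = [T, T, F]
r2 m[φ6→wind] = [F, T, F]
r2 m[φ7→wet] = [F, F, T]
r2 m[sun→φ0] = [T, T, T]
r2 m[sun→φ1] = [T, F, T]
r2 m[sun→φ2] = [T, F, T]
r2 m[ice→φ2] = [T, T, T]
r2 m[wind→φ2] = [F, T, F]
r2 m[wind→φ3] = [F, T, F]
r2 m[wind→φ6] = [T, T, F]
r2 m[fog→φ0] = [F, T, F]
r2 m[fog→φ4] = [T, T, F]
r2 m[fog→φ5] = [F, T, T]
r2 m[wet→φ1] = [F, F, T]
r2 m[wet→φ7] = [T, T, T]
r3 m[φ0→sun] = [T, F, T]
r3 m[φ0→fog] = [T, T, T]
r3 m[φ1→sun] = [T, F, F]
r3 m[φ1→wet] = [T, T, T]
r3 m[φ2→sun] = [T, T, T]
r3 m[φ2→ice] = [T, T, T]
r3 m[φ2→wind] = [T, T, T]
r3 m[φ3→wind] = [T, T, F]
r3 m[φ4→fog] = [F, T, T]
r3 m[φ5→fog] = [T, T, F]
r3 m[φ6→wind] = [F, T, F]
r3 m[φ7→wet] = [F, F, T]
r3 m[sun→φ0] = [T, T, T]
r3 m[sun→φ1] = [T, F, T]
r3 m[sun→φ2] = [T, F, T]
r3 m[ice→φ2] = [T, T, T]
r3 m[wind→φ2] = [F, T, F]
r3 m[wind→φ3] = [F, T, F]
r3 m[wind→φ6] = [T, T, F]
r3 m[fog→φ0] = [F, T, F]
r3 m[fog→φ4] = [T, T, F]
r3 m[fog→φ5] = [F, T, T]
r3 m[wet→φ1] = [F, F, T]
r3 m[wet→φ7] = [T, T, T]
r4 m[φ0→sun] = [T, F, T]
r4 m[φ0→fog] = [T, T, T]
r4 m[φ1→sun] = [T, F, F]
r4 m[φ1→wet] = [T, T, T]
r4 m[φ2→sun] = [T, T, T]
r4 m[φ2→ice] = [T, T, T]
r4 m[φ2→wind] = [T, T, T]
r4 m[φ3→wind] = [T, T, F]
r4 m[φ4→fog] = [F, T, T]
r4 m[φ5→fog] = [T, T, F]
r4 m[φ6→wind] = [F, T, F]
r4 m[φ7→wet] = [F, F, T]
r4 m[sun→φ0] = [T, F, F]
r4 m[sun→φ1] = [T, F, T]
r4 m[sun→φ2] = [T, F, F]
r4 m[ice→φ2] = [T, T, T]
r4 m[wind→φ2] = [F, T, F]
r4 m[wind→φ3] = [F, T, F]
r4 m[wind→φ6] = [T, T, F]
r4 m[fog→φ0] = [F, T, F]
r4 m[fog→φ4] = [T, T, F]
r4 m[fog→φ5] = [F, T, T]
r4 m[wet→φ1] = [F, F, T]
r4 m[wet→φ7] = [T, T, T]
r5 m[φ0→sun] = [T, F, T]
r5 m[φ0→fog] = [T, T, T]
r5 m[φ1→sun] = [T, F, F]
r5 m[φ1→wet] = [T, T, T]
r5 m[φ2→sun] = [T, T, T]
r5 m[φ2→ice] = [T, F, T]
r5 m[φ2→wind] = [F, T, T]
r5 m[φ3→wind] = [T, T, F]
r5 m[φ4→fog] = [F, T, T]
r5 m[φ5→fog] = [T, T, F]
r5 m[φ6→wind] = [F, T, F]
r5 m[φ7→wet] = [F, F, T]
r5 m[sun→φ0] = [T, F, F]
r5 m[sun→φ1] = [T, F, T]
r5 m[sun→φ2] = [T, F, F]
r5 m[ice→φ2] = [T, T, T]
r5 m[wind→φ2] = [F, T, F]
r5 m[wind→φ3] = [F, T, F]
r5 m[wind→φ6] = [T, T, F]
r5 m[fog→φ0] = [F, T, F]
r5 m[fog→φ4] = [T, T, F]
r5 m[fog→φ5] = [F, T, T]
r5 m[wet→φ1] = [F, F, T]
r5 m[wet→φ7] = [T, T, T]
r6 m[φ0→sun] = [T, F, T]
r6 m[φ0→fog] = [T, T, T]
r6 m[φ1→sun] = [T, F, F]
r6 m[φ1→wet] = [T, T, T]
r6 m[φ2→sun] = [T, T, T]
r6 m[φ2→ice] = [T, F, T]
r6 m[φ2→wind] = [F, T, T]
r6 m[φ3→wind] = [T, T, F]
r6 m[φ4→fog] = [F, T, T]
r6 m[φ5→fog] = [T, T, F]
r6 m[φ6→wind] = [F, T, F]
r6 m[φ7→wet] = [F, F, T]
r6 m[sun→φ0] = [T, F, F]
r6 m[sun→φ1] = [T, F, T]
r6 m[sun→φ2] = [T, F, F]
r6 m[ice→φ2] = [T, T, T]
r6 m[wind→φ2] = [F, T, F]
r6 m[wind→φ3] = [F, T, F]
r6 m[wind→φ6] = [F, T, F]
r6 m[fog→φ0] = [F, T, F]
r6 m[fog→φ4] = [T, T, F]
r6 m[fog→φ5] = [F, T, T]
r6 m[wet→φ1] = [F, F, T]
r6 m[wet→φ7] = [T, T, T]
r7 m[φ0→sun] = [T, F, T]
r7 m[φ0→fog] = [T, T, T]
r7 m[φ1→sun] = [T, F, F]
r7 m[φ1→wet] = [T, T, T]
r7 m[φ2→sun] = [T, T, T]
r7 m[φ2→ice] = [T, F, T]
r7 m[φ2→wind] = [F, T, T]
r7 m[φ3→wind] = [T, T, F]
r7 m[φ4→fog] = [F, T, T]
r7 m[φ5→fog] = [T, T, F]
r7 m[φ6→wind] = [F, T, F]
r7 m[φ7→wet] = [F, F, T]
r7 m[sun→φ0] = [T, F, F]
r7 m[sun→φ1] = [T, F, T]
r7 m[sun→φ2] = [T, F, F]
r7 m[ice→φ2] = [T, T, T]
r7 m[wind→φ2] = [F, T, F]
r7 m[wind→φ3] = [F, T, F]
r7 m[wind→φ6] = [F, T, F]
r7 m[fog→φ0] = [F, T, F]
r7 m[fog→φ4] = [T, T, F]
r7 m[fog→φ5] = [F, T, T]
r7 m[wet→φ1] = [F, F, T]
r7 m[wet→φ7] = [T, T, T]
fixed point reached at round 7
b[wet] = ⊗ incoming = [F, F, T]

b[wet] = [F, F, T]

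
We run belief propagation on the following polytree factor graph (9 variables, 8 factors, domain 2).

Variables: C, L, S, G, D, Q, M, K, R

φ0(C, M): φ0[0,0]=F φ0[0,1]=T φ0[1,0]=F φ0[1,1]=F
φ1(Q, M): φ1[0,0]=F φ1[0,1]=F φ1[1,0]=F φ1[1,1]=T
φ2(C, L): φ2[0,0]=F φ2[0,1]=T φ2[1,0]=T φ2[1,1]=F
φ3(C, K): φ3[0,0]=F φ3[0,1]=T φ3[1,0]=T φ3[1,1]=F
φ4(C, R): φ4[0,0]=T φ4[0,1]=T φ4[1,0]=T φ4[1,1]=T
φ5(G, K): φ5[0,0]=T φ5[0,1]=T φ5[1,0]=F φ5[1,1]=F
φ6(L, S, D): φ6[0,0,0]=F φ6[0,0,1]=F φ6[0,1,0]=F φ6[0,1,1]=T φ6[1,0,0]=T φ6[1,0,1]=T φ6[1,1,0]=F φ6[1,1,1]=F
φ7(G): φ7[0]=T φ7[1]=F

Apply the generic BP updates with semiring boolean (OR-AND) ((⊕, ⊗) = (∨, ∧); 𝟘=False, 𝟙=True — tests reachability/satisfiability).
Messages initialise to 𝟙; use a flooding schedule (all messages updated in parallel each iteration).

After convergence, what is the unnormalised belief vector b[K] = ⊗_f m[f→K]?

init: all messages = 𝟙 over 2 values
r1 m[φ0→C] = [T, F]
r1 m[φ0→M] = [F, T]
r1 m[φ1→Q] = [F, T]
r1 m[φ1→M] = [F, T]
r1 m[φ2→C] = [T, T]
r1 m[φ2→L] = [T, T]
r1 m[φ3→C] = [T, T]
r1 m[φ3→K] = [T, T]
r1 m[φ4→C] = [T, T]
r1 m[φ4→R] = [T, T]
r1 m[φ5→G] = [T, F]
r1 m[φ5→K] = [T, T]
r1 m[φ6→L] = [T, T]
r1 m[φ6→S] = [T, T]
r1 m[φ6→D] = [T, T]
r1 m[φ7→G] = [T, F]
r1 m[C→φ0] = [T, T]
r1 m[C→φ2] = [T, T]
r1 m[C→φ3] = [T, T]
r1 m[C→φ4] = [T, T]
r1 m[L→φ2] = [T, T]
r1 m[L→φ6] = [T, T]
r1 m[S→φ6] = [T, T]
r1 m[G→φ5] = [T, T]
r1 m[G→φ7] = [T, T]
r1 m[D→φ6] = [T, T]
r1 m[Q→φ1] = [T, T]
r1 m[M→φ0] = [T, T]
r1 m[M→φ1] = [T, T]
r1 m[K→φ3] = [T, T]
r1 m[K→φ5] = [T, T]
r1 m[R→φ4] = [T, T]
r2 m[φ0→C] = [T, F]
r2 m[φ0→M] = [F, T]
r2 m[φ1→Q] = [F, T]
r2 m[φ1→M] = [F, T]
r2 m[φ2→C] = [T, T]
r2 m[φ2→L] = [T, T]
r2 m[φ3→C] = [T, T]
r2 m[φ3→K] = [T, T]
r2 m[φ4→C] = [T, T]
r2 m[φ4→R] = [T, T]
r2 m[φ5→G] = [T, F]
r2 m[φ5→K] = [T, T]
r2 m[φ6→L] = [T, T]
r2 m[φ6→S] = [T, T]
r2 m[φ6→D] = [T, T]
r2 m[φ7→G] = [T, F]
r2 m[C→φ0] = [T, T]
r2 m[C→φ2] = [T, F]
r2 m[C→φ3] = [T, F]
r2 m[C→φ4] = [T, F]
r2 m[L→φ2] = [T, T]
r2 m[L→φ6] = [T, T]
r2 m[S→φ6] = [T, T]
r2 m[G→φ5] = [T, F]
r2 m[G→φ7] = [T, F]
r2 m[D→φ6] = [T, T]
r2 m[Q→φ1] = [T, T]
r2 m[M→φ0] = [F, T]
r2 m[M→φ1] = [F, T]
r2 m[K→φ3] = [T, T]
r2 m[K→φ5] = [T, T]
r2 m[R→φ4] = [T, T]
r3 m[φ0→C] = [T, F]
r3 m[φ0→M] = [F, T]
r3 m[φ1→Q] = [F, T]
r3 m[φ1→M] = [F, T]
r3 m[φ2→C] = [T, T]
r3 m[φ2→L] = [F, T]
r3 m[φ3→C] = [T, T]
r3 m[φ3→K] = [F, T]
r3 m[φ4→C] = [T, T]
r3 m[φ4→R] = [T, T]
r3 m[φ5→G] = [T, F]
r3 m[φ5→K] = [T, T]
r3 m[φ6→L] = [T, T]
r3 m[φ6→S] = [T, T]
r3 m[φ6→D] = [T, T]
r3 m[φ7→G] = [T, F]
r3 m[C→φ0] = [T, T]
r3 m[C→φ2] = [T, F]
r3 m[C→φ3] = [T, F]
r3 m[C→φ4] = [T, F]
r3 m[L→φ2] = [T, T]
r3 m[L→φ6] = [T, T]
r3 m[S→φ6] = [T, T]
r3 m[G→φ5] = [T, F]
r3 m[G→φ7] = [T, F]
r3 m[D→φ6] = [T, T]
r3 m[Q→φ1] = [T, T]
r3 m[M→φ0] = [F, T]
r3 m[M→φ1] = [F, T]
r3 m[K→φ3] = [T, T]
r3 m[K→φ5] = [T, T]
r3 m[R→φ4] = [T, T]
r4 m[φ0→C] = [T, F]
r4 m[φ0→M] = [F, T]
r4 m[φ1→Q] = [F, T]
r4 m[φ1→M] = [F, T]
r4 m[φ2→C] = [T, T]
r4 m[φ2→L] = [F, T]
r4 m[φ3→C] = [T, T]
r4 m[φ3→K] = [F, T]
r4 m[φ4→C] = [T, T]
r4 m[φ4→R] = [T, T]
r4 m[φ5→G] = [T, F]
r4 m[φ5→K] = [T, T]
r4 m[φ6→L] = [T, T]
r4 m[φ6→S] = [T, T]
r4 m[φ6→D] = [T, T]
r4 m[φ7→G] = [T, F]
r4 m[C→φ0] = [T, T]
r4 m[C→φ2] = [T, F]
r4 m[C→φ3] = [T, F]
r4 m[C→φ4] = [T, F]
r4 m[L→φ2] = [T, T]
r4 m[L→φ6] = [F, T]
r4 m[S→φ6] = [T, T]
r4 m[G→φ5] = [T, F]
r4 m[G→φ7] = [T, F]
r4 m[D→φ6] = [T, T]
r4 m[Q→φ1] = [T, T]
r4 m[M→φ0] = [F, T]
r4 m[M→φ1] = [F, T]
r4 m[K→φ3] = [T, T]
r4 m[K→φ5] = [F, T]
r4 m[R→φ4] = [T, T]
r5 m[φ0→C] = [T, F]
r5 m[φ0→M] = [F, T]
r5 m[φ1→Q] = [F, T]
r5 m[φ1→M] = [F, T]
r5 m[φ2→C] = [T, T]
r5 m[φ2→L] = [F, T]
r5 m[φ3→C] = [T, T]
r5 m[φ3→K] = [F, T]
r5 m[φ4→C] = [T, T]
r5 m[φ4→R] = [T, T]
r5 m[φ5→G] = [T, F]
r5 m[φ5→K] = [T, T]
r5 m[φ6→L] = [T, T]
r5 m[φ6→S] = [T, F]
r5 m[φ6→D] = [T, T]
r5 m[φ7→G] = [T, F]
r5 m[C→φ0] = [T, T]
r5 m[C→φ2] = [T, F]
r5 m[C→φ3] = [T, F]
r5 m[C→φ4] = [T, F]
r5 m[L→φ2] = [T, T]
r5 m[L→φ6] = [F, T]
r5 m[S→φ6] = [T, T]
r5 m[G→φ5] = [T, F]
r5 m[G→φ7] = [T, F]
r5 m[D→φ6] = [T, T]
r5 m[Q→φ1] = [T, T]
r5 m[M→φ0] = [F, T]
r5 m[M→φ1] = [F, T]
r5 m[K→φ3] = [T, T]
r5 m[K→φ5] = [F, T]
r5 m[R→φ4] = [T, T]
r6 m[φ0→C] = [T, F]
r6 m[φ0→M] = [F, T]
r6 m[φ1→Q] = [F, T]
r6 m[φ1→M] = [F, T]
r6 m[φ2→C] = [T, T]
r6 m[φ2→L] = [F, T]
r6 m[φ3→C] = [T, T]
r6 m[φ3→K] = [F, T]
r6 m[φ4→C] = [T, T]
r6 m[φ4→R] = [T, T]
r6 m[φ5→G] = [T, F]
r6 m[φ5→K] = [T, T]
r6 m[φ6→L] = [T, T]
r6 m[φ6→S] = [T, F]
r6 m[φ6→D] = [T, T]
r6 m[φ7→G] = [T, F]
r6 m[C→φ0] = [T, T]
r6 m[C→φ2] = [T, F]
r6 m[C→φ3] = [T, F]
r6 m[C→φ4] = [T, F]
r6 m[L→φ2] = [T, T]
r6 m[L→φ6] = [F, T]
r6 m[S→φ6] = [T, T]
r6 m[G→φ5] = [T, F]
r6 m[G→φ7] = [T, F]
r6 m[D→φ6] = [T, T]
r6 m[Q→φ1] = [T, T]
r6 m[M→φ0] = [F, T]
r6 m[M→φ1] = [F, T]
r6 m[K→φ3] = [T, T]
r6 m[K→φ5] = [F, T]
r6 m[R→φ4] = [T, T]
fixed point reached at round 6
b[K] = ⊗ incoming = [F, T]

b[K] = [F, T]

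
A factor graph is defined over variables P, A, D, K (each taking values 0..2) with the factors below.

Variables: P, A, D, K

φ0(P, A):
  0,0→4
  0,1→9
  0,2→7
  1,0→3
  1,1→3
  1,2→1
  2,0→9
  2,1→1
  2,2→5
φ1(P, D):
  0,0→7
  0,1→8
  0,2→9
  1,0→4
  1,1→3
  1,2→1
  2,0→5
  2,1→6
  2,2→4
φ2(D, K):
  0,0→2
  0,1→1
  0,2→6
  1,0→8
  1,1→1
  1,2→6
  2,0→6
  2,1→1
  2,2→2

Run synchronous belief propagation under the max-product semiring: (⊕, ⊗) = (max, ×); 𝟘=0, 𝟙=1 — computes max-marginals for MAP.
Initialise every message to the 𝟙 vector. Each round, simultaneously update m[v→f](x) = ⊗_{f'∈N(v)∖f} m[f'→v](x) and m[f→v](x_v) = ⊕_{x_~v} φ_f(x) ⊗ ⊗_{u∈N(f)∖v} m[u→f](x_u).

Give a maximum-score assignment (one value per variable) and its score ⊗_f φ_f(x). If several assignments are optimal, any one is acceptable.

assignment: (P=0, A=1, D=1, K=0); score = 576

init: all messages = 𝟙 over 3 values
r1 m[φ0→P] = [9, 3, 9]
r1 m[φ0→A] = [9, 9, 7]
r1 m[φ1→P] = [9, 4, 6]
r1 m[φ1→D] = [7, 8, 9]
r1 m[φ2→D] = [6, 8, 6]
r1 m[φ2→K] = [8, 1, 6]
r1 m[P→φ0] = [1, 1, 1]
r1 m[P→φ1] = [1, 1, 1]
r1 m[A→φ0] = [1, 1, 1]
r1 m[D→φ1] = [1, 1, 1]
r1 m[D→φ2] = [1, 1, 1]
r1 m[K→φ2] = [1, 1, 1]
r2 m[φ0→P] = [9, 3, 9]
r2 m[φ0→A] = [9, 9, 7]
r2 m[φ1→P] = [9, 4, 6]
r2 m[φ1→D] = [7, 8, 9]
r2 m[φ2→D] = [6, 8, 6]
r2 m[φ2→K] = [8, 1, 6]
r2 m[P→φ0] = [9, 4, 6]
r2 m[P→φ1] = [9, 3, 9]
r2 m[A→φ0] = [1, 1, 1]
r2 m[D→φ1] = [6, 8, 6]
r2 m[D→φ2] = [7, 8, 9]
r2 m[K→φ2] = [1, 1, 1]
r3 m[φ0→P] = [9, 3, 9]
r3 m[φ0→A] = [54, 81, 63]
r3 m[φ1→P] = [64, 24, 48]
r3 m[φ1→D] = [63, 72, 81]
r3 m[φ2→D] = [6, 8, 6]
r3 m[φ2→K] = [64, 9, 48]
r3 m[P→φ0] = [9, 4, 6]
r3 m[P→φ1] = [9, 3, 9]
r3 m[A→φ0] = [1, 1, 1]
r3 m[D→φ1] = [6, 8, 6]
r3 m[D→φ2] = [7, 8, 9]
r3 m[K→φ2] = [1, 1, 1]
r4 m[φ0→P] = [9, 3, 9]
r4 m[φ0→A] = [54, 81, 63]
r4 m[φ1→P] = [64, 24, 48]
r4 m[φ1→D] = [63, 72, 81]
r4 m[φ2→D] = [6, 8, 6]
r4 m[φ2→K] = [64, 9, 48]
r4 m[P→φ0] = [64, 24, 48]
r4 m[P→φ1] = [9, 3, 9]
r4 m[A→φ0] = [1, 1, 1]
r4 m[D→φ1] = [6, 8, 6]
r4 m[D→φ2] = [63, 72, 81]
r4 m[K→φ2] = [1, 1, 1]
r5 m[φ0→P] = [9, 3, 9]
r5 m[φ0→A] = [432, 576, 448]
r5 m[φ1→P] = [64, 24, 48]
r5 m[φ1→D] = [63, 72, 81]
r5 m[φ2→D] = [6, 8, 6]
r5 m[φ2→K] = [576, 81, 432]
r5 m[P→φ0] = [64, 24, 48]
r5 m[P→φ1] = [9, 3, 9]
r5 m[A→φ0] = [1, 1, 1]
r5 m[D→φ1] = [6, 8, 6]
r5 m[D→φ2] = [63, 72, 81]
r5 m[K→φ2] = [1, 1, 1]
r6 m[φ0→P] = [9, 3, 9]
r6 m[φ0→A] = [432, 576, 448]
r6 m[φ1→P] = [64, 24, 48]
r6 m[φ1→D] = [63, 72, 81]
r6 m[φ2→D] = [6, 8, 6]
r6 m[φ2→K] = [576, 81, 432]
r6 m[P→φ0] = [64, 24, 48]
r6 m[P→φ1] = [9, 3, 9]
r6 m[A→φ0] = [1, 1, 1]
r6 m[D→φ1] = [6, 8, 6]
r6 m[D→φ2] = [63, 72, 81]
r6 m[K→φ2] = [1, 1, 1]
fixed point reached at round 6
traceback from P: (P=0, A=1, D=1, K=0), score=576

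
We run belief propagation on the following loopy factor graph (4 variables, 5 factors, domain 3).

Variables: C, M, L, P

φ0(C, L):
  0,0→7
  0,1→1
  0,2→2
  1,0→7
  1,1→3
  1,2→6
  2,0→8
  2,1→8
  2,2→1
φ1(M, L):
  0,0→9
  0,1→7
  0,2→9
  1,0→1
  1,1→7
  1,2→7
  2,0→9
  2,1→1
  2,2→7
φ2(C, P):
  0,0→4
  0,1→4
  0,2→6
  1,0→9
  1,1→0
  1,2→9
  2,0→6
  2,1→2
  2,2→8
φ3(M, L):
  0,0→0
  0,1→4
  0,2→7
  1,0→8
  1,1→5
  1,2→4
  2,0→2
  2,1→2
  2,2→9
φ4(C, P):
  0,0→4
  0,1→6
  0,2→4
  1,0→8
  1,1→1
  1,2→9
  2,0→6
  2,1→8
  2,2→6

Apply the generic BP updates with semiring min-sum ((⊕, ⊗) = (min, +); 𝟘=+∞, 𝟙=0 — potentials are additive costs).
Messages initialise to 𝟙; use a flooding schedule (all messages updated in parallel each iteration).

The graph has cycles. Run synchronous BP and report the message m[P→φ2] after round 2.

init: all messages = 𝟙 over 3 values
r1 m[φ0→C] = [1, 3, 1]
r1 m[φ0→L] = [7, 1, 1]
r1 m[φ1→M] = [7, 1, 1]
r1 m[φ1→L] = [1, 1, 7]
r1 m[φ2→C] = [4, 0, 2]
r1 m[φ2→P] = [4, 0, 6]
r1 m[φ3→M] = [0, 4, 2]
r1 m[φ3→L] = [0, 2, 4]
r1 m[φ4→C] = [4, 1, 6]
r1 m[φ4→P] = [4, 1, 4]
r1 m[C→φ0] = [0, 0, 0]
r1 m[C→φ2] = [0, 0, 0]
r1 m[C→φ4] = [0, 0, 0]
r1 m[M→φ1] = [0, 0, 0]
r1 m[M→φ3] = [0, 0, 0]
r1 m[L→φ0] = [0, 0, 0]
r1 m[L→φ1] = [0, 0, 0]
r1 m[L→φ3] = [0, 0, 0]
r1 m[P→φ2] = [0, 0, 0]
r1 m[P→φ4] = [0, 0, 0]
r2 m[φ0→C] = [1, 3, 1]
r2 m[φ0→L] = [7, 1, 1]
r2 m[φ1→M] = [7, 1, 1]
r2 m[φ1→L] = [1, 1, 7]
r2 m[φ2→C] = [4, 0, 2]
r2 m[φ2→P] = [4, 0, 6]
r2 m[φ3→M] = [0, 4, 2]
r2 m[φ3→L] = [0, 2, 4]
r2 m[φ4→C] = [4, 1, 6]
r2 m[φ4→P] = [4, 1, 4]
r2 m[C→φ0] = [8, 1, 8]
r2 m[C→φ2] = [5, 4, 7]
r2 m[C→φ4] = [5, 3, 3]
r2 m[M→φ1] = [0, 4, 2]
r2 m[M→φ3] = [7, 1, 1]
r2 m[L→φ0] = [1, 3, 11]
r2 m[L→φ1] = [7, 3, 5]
r2 m[L→φ3] = [8, 2, 8]
r2 m[P→φ2] = [4, 1, 4]
r2 m[P→φ4] = [4, 0, 6]

message @ round 2 = [4, 1, 4]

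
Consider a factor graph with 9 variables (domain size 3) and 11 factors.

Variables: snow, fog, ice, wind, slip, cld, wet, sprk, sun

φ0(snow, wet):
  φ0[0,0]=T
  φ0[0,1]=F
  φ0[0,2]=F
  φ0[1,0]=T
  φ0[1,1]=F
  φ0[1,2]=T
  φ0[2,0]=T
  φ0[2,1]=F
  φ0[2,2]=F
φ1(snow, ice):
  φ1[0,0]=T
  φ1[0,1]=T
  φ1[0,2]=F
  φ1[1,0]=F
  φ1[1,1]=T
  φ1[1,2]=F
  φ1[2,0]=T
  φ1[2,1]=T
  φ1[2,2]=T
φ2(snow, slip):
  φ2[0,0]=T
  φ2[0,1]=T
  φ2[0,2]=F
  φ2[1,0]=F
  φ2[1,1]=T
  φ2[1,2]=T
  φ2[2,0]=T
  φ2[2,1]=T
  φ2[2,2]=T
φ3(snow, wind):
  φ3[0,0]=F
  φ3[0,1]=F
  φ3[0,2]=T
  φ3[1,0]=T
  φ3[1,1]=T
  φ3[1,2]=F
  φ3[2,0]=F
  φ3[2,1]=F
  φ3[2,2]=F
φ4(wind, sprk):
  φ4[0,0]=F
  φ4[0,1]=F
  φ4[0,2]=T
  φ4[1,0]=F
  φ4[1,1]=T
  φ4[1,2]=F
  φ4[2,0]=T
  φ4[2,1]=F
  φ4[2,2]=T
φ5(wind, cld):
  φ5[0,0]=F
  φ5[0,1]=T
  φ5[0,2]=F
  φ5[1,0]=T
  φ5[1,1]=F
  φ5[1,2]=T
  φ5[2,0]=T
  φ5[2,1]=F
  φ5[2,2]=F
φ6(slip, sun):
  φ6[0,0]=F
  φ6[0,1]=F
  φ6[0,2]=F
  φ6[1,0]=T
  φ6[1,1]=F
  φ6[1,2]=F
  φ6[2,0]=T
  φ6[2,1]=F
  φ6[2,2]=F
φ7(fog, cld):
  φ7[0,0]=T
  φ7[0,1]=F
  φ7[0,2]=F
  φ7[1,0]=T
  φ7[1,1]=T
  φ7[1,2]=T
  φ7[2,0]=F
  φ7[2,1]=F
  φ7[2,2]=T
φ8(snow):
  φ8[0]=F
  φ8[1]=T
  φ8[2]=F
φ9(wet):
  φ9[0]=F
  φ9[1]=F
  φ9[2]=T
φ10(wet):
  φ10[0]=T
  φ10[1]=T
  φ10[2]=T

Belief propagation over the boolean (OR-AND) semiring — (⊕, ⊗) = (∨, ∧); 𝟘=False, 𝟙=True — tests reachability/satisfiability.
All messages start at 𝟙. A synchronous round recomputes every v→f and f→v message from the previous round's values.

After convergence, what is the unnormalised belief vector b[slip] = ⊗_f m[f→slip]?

b[slip] = [F, T, T]

init: all messages = 𝟙 over 3 values
r1 m[φ0→snow] = [T, T, T]
r1 m[φ0→wet] = [T, F, T]
r1 m[φ1→snow] = [T, T, T]
r1 m[φ1→ice] = [T, T, T]
r1 m[φ2→snow] = [T, T, T]
r1 m[φ2→slip] = [T, T, T]
r1 m[φ3→snow] = [T, T, F]
r1 m[φ3→wind] = [T, T, T]
r1 m[φ4→wind] = [T, T, T]
r1 m[φ4→sprk] = [T, T, T]
r1 m[φ5→wind] = [T, T, T]
r1 m[φ5→cld] = [T, T, T]
r1 m[φ6→slip] = [F, T, T]
r1 m[φ6→sun] = [T, F, F]
r1 m[φ7→fog] = [T, T, T]
r1 m[φ7→cld] = [T, T, T]
r1 m[φ8→snow] = [F, T, F]
r1 m[φ9→wet] = [F, F, T]
r1 m[φ10→wet] = [T, T, T]
r1 m[snow→φ0] = [T, T, T]
r1 m[snow→φ1] = [T, T, T]
r1 m[snow→φ2] = [T, T, T]
r1 m[snow→φ3] = [T, T, T]
r1 m[snow→φ8] = [T, T, T]
r1 m[fog→φ7] = [T, T, T]
r1 m[ice→φ1] = [T, T, T]
r1 m[wind→φ3] = [T, T, T]
r1 m[wind→φ4] = [T, T, T]
r1 m[wind→φ5] = [T, T, T]
r1 m[slip→φ2] = [T, T, T]
r1 m[slip→φ6] = [T, T, T]
r1 m[cld→φ5] = [T, T, T]
r1 m[cld→φ7] = [T, T, T]
r1 m[wet→φ0] = [T, T, T]
r1 m[wet→φ9] = [T, T, T]
r1 m[wet→φ10] = [T, T, T]
r1 m[sprk→φ4] = [T, T, T]
r1 m[sun→φ6] = [T, T, T]
r2 m[φ0→snow] = [T, T, T]
r2 m[φ0→wet] = [T, F, T]
r2 m[φ1→snow] = [T, T, T]
r2 m[φ1→ice] = [T, T, T]
r2 m[φ2→snow] = [T, T, T]
r2 m[φ2→slip] = [T, T, T]
r2 m[φ3→snow] = [T, T, F]
r2 m[φ3→wind] = [T, T, T]
r2 m[φ4→wind] = [T, T, T]
r2 m[φ4→sprk] = [T, T, T]
r2 m[φ5→wind] = [T, T, T]
r2 m[φ5→cld] = [T, T, T]
r2 m[φ6→slip] = [F, T, T]
r2 m[φ6→sun] = [T, F, F]
r2 m[φ7→fog] = [T, T, T]
r2 m[φ7→cld] = [T, T, T]
r2 m[φ8→snow] = [F, T, F]
r2 m[φ9→wet] = [F, F, T]
r2 m[φ10→wet] = [T, T, T]
r2 m[snow→φ0] = [F, T, F]
r2 m[snow→φ1] = [F, T, F]
r2 m[snow→φ2] = [F, T, F]
r2 m[snow→φ3] = [F, T, F]
r2 m[snow→φ8] = [T, T, F]
r2 m[fog→φ7] = [T, T, T]
r2 m[ice→φ1] = [T, T, T]
r2 m[wind→φ3] = [T, T, T]
r2 m[wind→φ4] = [T, T, T]
r2 m[wind→φ5] = [T, T, T]
r2 m[slip→φ2] = [F, T, T]
r2 m[slip→φ6] = [T, T, T]
r2 m[cld→φ5] = [T, T, T]
r2 m[cld→φ7] = [T, T, T]
r2 m[wet→φ0] = [F, F, T]
r2 m[wet→φ9] = [T, F, T]
r2 m[wet→φ10] = [F, F, T]
r2 m[sprk→φ4] = [T, T, T]
r2 m[sun→φ6] = [T, T, T]
r3 m[φ0→snow] = [F, T, F]
r3 m[φ0→wet] = [T, F, T]
r3 m[φ1→snow] = [T, T, T]
r3 m[φ1→ice] = [F, T, F]
r3 m[φ2→snow] = [T, T, T]
r3 m[φ2→slip] = [F, T, T]
r3 m[φ3→snow] = [T, T, F]
r3 m[φ3→wind] = [T, T, F]
r3 m[φ4→wind] = [T, T, T]
r3 m[φ4→sprk] = [T, T, T]
r3 m[φ5→wind] = [T, T, T]
r3 m[φ5→cld] = [T, T, T]
r3 m[φ6→slip] = [F, T, T]
r3 m[φ6→sun] = [T, F, F]
r3 m[φ7→fog] = [T, T, T]
r3 m[φ7→cld] = [T, T, T]
r3 m[φ8→snow] = [F, T, F]
r3 m[φ9→wet] = [F, F, T]
r3 m[φ10→wet] = [T, T, T]
r3 m[snow→φ0] = [F, T, F]
r3 m[snow→φ1] = [F, T, F]
r3 m[snow→φ2] = [F, T, F]
r3 m[snow→φ3] = [F, T, F]
r3 m[snow→φ8] = [T, T, F]
r3 m[fog→φ7] = [T, T, T]
r3 m[ice→φ1] = [T, T, T]
r3 m[wind→φ3] = [T, T, T]
r3 m[wind→φ4] = [T, T, T]
r3 m[wind→φ5] = [T, T, T]
r3 m[slip→φ2] = [F, T, T]
r3 m[slip→φ6] = [T, T, T]
r3 m[cld→φ5] = [T, T, T]
r3 m[cld→φ7] = [T, T, T]
r3 m[wet→φ0] = [F, F, T]
r3 m[wet→φ9] = [T, F, T]
r3 m[wet→φ10] = [F, F, T]
r3 m[sprk→φ4] = [T, T, T]
r3 m[sun→φ6] = [T, T, T]
r4 m[φ0→snow] = [F, T, F]
r4 m[φ0→wet] = [T, F, T]
r4 m[φ1→snow] = [T, T, T]
r4 m[φ1→ice] = [F, T, F]
r4 m[φ2→snow] = [T, T, T]
r4 m[φ2→slip] = [F, T, T]
r4 m[φ3→snow] = [T, T, F]
r4 m[φ3→wind] = [T, T, F]
r4 m[φ4→wind] = [T, T, T]
r4 m[φ4→sprk] = [T, T, T]
r4 m[φ5→wind] = [T, T, T]
r4 m[φ5→cld] = [T, T, T]
r4 m[φ6→slip] = [F, T, T]
r4 m[φ6→sun] = [T, F, F]
r4 m[φ7→fog] = [T, T, T]
r4 m[φ7→cld] = [T, T, T]
r4 m[φ8→snow] = [F, T, F]
r4 m[φ9→wet] = [F, F, T]
r4 m[φ10→wet] = [T, T, T]
r4 m[snow→φ0] = [F, T, F]
r4 m[snow→φ1] = [F, T, F]
r4 m[snow→φ2] = [F, T, F]
r4 m[snow→φ3] = [F, T, F]
r4 m[snow→φ8] = [F, T, F]
r4 m[fog→φ7] = [T, T, T]
r4 m[ice→φ1] = [T, T, T]
r4 m[wind→φ3] = [T, T, T]
r4 m[wind→φ4] = [T, T, F]
r4 m[wind→φ5] = [T, T, F]
r4 m[slip→φ2] = [F, T, T]
r4 m[slip→φ6] = [F, T, T]
r4 m[cld→φ5] = [T, T, T]
r4 m[cld→φ7] = [T, T, T]
r4 m[wet→φ0] = [F, F, T]
r4 m[wet→φ9] = [T, F, T]
r4 m[wet→φ10] = [F, F, T]
r4 m[sprk→φ4] = [T, T, T]
r4 m[sun→φ6] = [T, T, T]
r5 m[φ0→snow] = [F, T, F]
r5 m[φ0→wet] = [T, F, T]
r5 m[φ1→snow] = [T, T, T]
r5 m[φ1→ice] = [F, T, F]
r5 m[φ2→snow] = [T, T, T]
r5 m[φ2→slip] = [F, T, T]
r5 m[φ3→snow] = [T, T, F]
r5 m[φ3→wind] = [T, T, F]
r5 m[φ4→wind] = [T, T, T]
r5 m[φ4→sprk] = [F, T, T]
r5 m[φ5→wind] = [T, T, T]
r5 m[φ5→cld] = [T, T, T]
r5 m[φ6→slip] = [F, T, T]
r5 m[φ6→sun] = [T, F, F]
r5 m[φ7→fog] = [T, T, T]
r5 m[φ7→cld] = [T, T, T]
r5 m[φ8→snow] = [F, T, F]
r5 m[φ9→wet] = [F, F, T]
r5 m[φ10→wet] = [T, T, T]
r5 m[snow→φ0] = [F, T, F]
r5 m[snow→φ1] = [F, T, F]
r5 m[snow→φ2] = [F, T, F]
r5 m[snow→φ3] = [F, T, F]
r5 m[snow→φ8] = [F, T, F]
r5 m[fog→φ7] = [T, T, T]
r5 m[ice→φ1] = [T, T, T]
r5 m[wind→φ3] = [T, T, T]
r5 m[wind→φ4] = [T, T, F]
r5 m[wind→φ5] = [T, T, F]
r5 m[slip→φ2] = [F, T, T]
r5 m[slip→φ6] = [F, T, T]
r5 m[cld→φ5] = [T, T, T]
r5 m[cld→φ7] = [T, T, T]
r5 m[wet→φ0] = [F, F, T]
r5 m[wet→φ9] = [T, F, T]
r5 m[wet→φ10] = [F, F, T]
r5 m[sprk→φ4] = [T, T, T]
r5 m[sun→φ6] = [T, T, T]
r6 m[φ0→snow] = [F, T, F]
r6 m[φ0→wet] = [T, F, T]
r6 m[φ1→snow] = [T, T, T]
r6 m[φ1→ice] = [F, T, F]
r6 m[φ2→snow] = [T, T, T]
r6 m[φ2→slip] = [F, T, T]
r6 m[φ3→snow] = [T, T, F]
r6 m[φ3→wind] = [T, T, F]
r6 m[φ4→wind] = [T, T, T]
r6 m[φ4→sprk] = [F, T, T]
r6 m[φ5→wind] = [T, T, T]
r6 m[φ5→cld] = [T, T, T]
r6 m[φ6→slip] = [F, T, T]
r6 m[φ6→sun] = [T, F, F]
r6 m[φ7→fog] = [T, T, T]
r6 m[φ7→cld] = [T, T, T]
r6 m[φ8→snow] = [F, T, F]
r6 m[φ9→wet] = [F, F, T]
r6 m[φ10→wet] = [T, T, T]
r6 m[snow→φ0] = [F, T, F]
r6 m[snow→φ1] = [F, T, F]
r6 m[snow→φ2] = [F, T, F]
r6 m[snow→φ3] = [F, T, F]
r6 m[snow→φ8] = [F, T, F]
r6 m[fog→φ7] = [T, T, T]
r6 m[ice→φ1] = [T, T, T]
r6 m[wind→φ3] = [T, T, T]
r6 m[wind→φ4] = [T, T, F]
r6 m[wind→φ5] = [T, T, F]
r6 m[slip→φ2] = [F, T, T]
r6 m[slip→φ6] = [F, T, T]
r6 m[cld→φ5] = [T, T, T]
r6 m[cld→φ7] = [T, T, T]
r6 m[wet→φ0] = [F, F, T]
r6 m[wet→φ9] = [T, F, T]
r6 m[wet→φ10] = [F, F, T]
r6 m[sprk→φ4] = [T, T, T]
r6 m[sun→φ6] = [T, T, T]
fixed point reached at round 6
b[slip] = ⊗ incoming = [F, T, T]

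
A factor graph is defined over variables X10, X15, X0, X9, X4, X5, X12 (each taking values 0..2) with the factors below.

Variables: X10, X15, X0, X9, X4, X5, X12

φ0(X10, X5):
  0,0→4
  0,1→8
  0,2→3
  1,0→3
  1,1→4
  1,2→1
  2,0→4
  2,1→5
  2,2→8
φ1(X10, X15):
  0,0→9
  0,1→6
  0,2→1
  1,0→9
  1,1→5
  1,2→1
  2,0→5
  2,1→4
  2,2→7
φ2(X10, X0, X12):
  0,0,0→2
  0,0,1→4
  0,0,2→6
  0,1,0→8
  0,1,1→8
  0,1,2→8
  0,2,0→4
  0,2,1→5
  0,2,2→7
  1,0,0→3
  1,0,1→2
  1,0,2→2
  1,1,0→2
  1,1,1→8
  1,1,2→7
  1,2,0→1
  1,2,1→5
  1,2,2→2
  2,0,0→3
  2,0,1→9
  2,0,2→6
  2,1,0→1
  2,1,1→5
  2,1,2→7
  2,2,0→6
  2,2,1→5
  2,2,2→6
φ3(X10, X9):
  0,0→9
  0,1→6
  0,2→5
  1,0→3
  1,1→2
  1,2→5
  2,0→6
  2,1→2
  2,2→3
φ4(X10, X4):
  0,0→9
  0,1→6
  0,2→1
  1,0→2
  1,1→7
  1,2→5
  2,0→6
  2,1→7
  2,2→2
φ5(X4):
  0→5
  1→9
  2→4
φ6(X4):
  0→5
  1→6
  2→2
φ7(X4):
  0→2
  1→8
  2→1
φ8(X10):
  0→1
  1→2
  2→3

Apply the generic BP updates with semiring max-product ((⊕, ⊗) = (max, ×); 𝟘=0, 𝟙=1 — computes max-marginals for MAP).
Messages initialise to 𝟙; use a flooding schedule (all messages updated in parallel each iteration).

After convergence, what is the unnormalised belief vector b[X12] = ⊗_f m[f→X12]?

init: all messages = 𝟙 over 3 values
r1 m[φ0→X10] = [8, 4, 8]
r1 m[φ0→X5] = [4, 8, 8]
r1 m[φ1→X10] = [9, 9, 7]
r1 m[φ1→X15] = [9, 6, 7]
r1 m[φ2→X10] = [8, 8, 9]
r1 m[φ2→X0] = [9, 8, 7]
r1 m[φ2→X12] = [8, 9, 8]
r1 m[φ3→X10] = [9, 5, 6]
r1 m[φ3→X9] = [9, 6, 5]
r1 m[φ4→X10] = [9, 7, 7]
r1 m[φ4→X4] = [9, 7, 5]
r1 m[φ5→X4] = [5, 9, 4]
r1 m[φ6→X4] = [5, 6, 2]
r1 m[φ7→X4] = [2, 8, 1]
r1 m[φ8→X10] = [1, 2, 3]
r1 m[X10→φ0] = [1, 1, 1]
r1 m[X10→φ1] = [1, 1, 1]
r1 m[X10→φ2] = [1, 1, 1]
r1 m[X10→φ3] = [1, 1, 1]
r1 m[X10→φ4] = [1, 1, 1]
r1 m[X10→φ8] = [1, 1, 1]
r1 m[X15→φ1] = [1, 1, 1]
r1 m[X0→φ2] = [1, 1, 1]
r1 m[X9→φ3] = [1, 1, 1]
r1 m[X4→φ4] = [1, 1, 1]
r1 m[X4→φ5] = [1, 1, 1]
r1 m[X4→φ6] = [1, 1, 1]
r1 m[X4→φ7] = [1, 1, 1]
r1 m[X5→φ0] = [1, 1, 1]
r1 m[X12→φ2] = [1, 1, 1]
r2 m[φ0→X10] = [8, 4, 8]
r2 m[φ0→X5] = [4, 8, 8]
r2 m[φ1→X10] = [9, 9, 7]
r2 m[φ1→X15] = [9, 6, 7]
r2 m[φ2→X10] = [8, 8, 9]
r2 m[φ2→X0] = [9, 8, 7]
r2 m[φ2→X12] = [8, 9, 8]
r2 m[φ3→X10] = [9, 5, 6]
r2 m[φ3→X9] = [9, 6, 5]
r2 m[φ4→X10] = [9, 7, 7]
r2 m[φ4→X4] = [9, 7, 5]
r2 m[φ5→X4] = [5, 9, 4]
r2 m[φ6→X4] = [5, 6, 2]
r2 m[φ7→X4] = [2, 8, 1]
r2 m[φ8→X10] = [1, 2, 3]
r2 m[X10→φ0] = [5832, 5040, 7938]
r2 m[X10→φ1] = [5184, 2240, 9072]
r2 m[X10→φ2] = [5832, 2520, 7056]
r2 m[X10→φ3] = [5184, 4032, 10584]
r2 m[X10→φ4] = [5184, 2880, 9072]
r2 m[X10→φ8] = [46656, 10080, 21168]
r2 m[X15→φ1] = [1, 1, 1]
r2 m[X0→φ2] = [1, 1, 1]
r2 m[X9→φ3] = [1, 1, 1]
r2 m[X4→φ4] = [50, 432, 8]
r2 m[X4→φ5] = [90, 336, 10]
r2 m[X4→φ6] = [90, 504, 20]
r2 m[X4→φ7] = [225, 378, 40]
r2 m[X5→φ0] = [1, 1, 1]
r2 m[X12→φ2] = [1, 1, 1]
r3 m[φ0→X10] = [8, 4, 8]
r3 m[φ0→X5] = [31752, 46656, 63504]
r3 m[φ1→X10] = [9, 9, 7]
r3 m[φ1→X15] = [46656, 36288, 63504]
r3 m[φ2→X10] = [8, 8, 9]
r3 m[φ2→X0] = [63504, 49392, 42336]
r3 m[φ2→X12] = [46656, 63504, 49392]
r3 m[φ3→X10] = [9, 5, 6]
r3 m[φ3→X9] = [63504, 31104, 31752]
r3 m[φ4→X10] = [2592, 3024, 3024]
r3 m[φ4→X4] = [54432, 63504, 18144]
r3 m[φ5→X4] = [5, 9, 4]
r3 m[φ6→X4] = [5, 6, 2]
r3 m[φ7→X4] = [2, 8, 1]
r3 m[φ8→X10] = [1, 2, 3]
r3 m[X10→φ0] = [5832, 5040, 7938]
r3 m[X10→φ1] = [5184, 2240, 9072]
r3 m[X10→φ2] = [5832, 2520, 7056]
r3 m[X10→φ3] = [5184, 4032, 10584]
r3 m[X10→φ4] = [5184, 2880, 9072]
r3 m[X10→φ8] = [46656, 10080, 21168]
r3 m[X15→φ1] = [1, 1, 1]
r3 m[X0→φ2] = [1, 1, 1]
r3 m[X9→φ3] = [1, 1, 1]
r3 m[X4→φ4] = [50, 432, 8]
r3 m[X4→φ5] = [90, 336, 10]
r3 m[X4→φ6] = [90, 504, 20]
r3 m[X4→φ7] = [225, 378, 40]
r3 m[X5→φ0] = [1, 1, 1]
r3 m[X12→φ2] = [1, 1, 1]
r4 m[φ0→X10] = [8, 4, 8]
r4 m[φ0→X5] = [31752, 46656, 63504]
r4 m[φ1→X10] = [9, 9, 7]
r4 m[φ1→X15] = [46656, 36288, 63504]
r4 m[φ2→X10] = [8, 8, 9]
r4 m[φ2→X0] = [63504, 49392, 42336]
r4 m[φ2→X12] = [46656, 63504, 49392]
r4 m[φ3→X10] = [9, 5, 6]
r4 m[φ3→X9] = [63504, 31104, 31752]
r4 m[φ4→X10] = [2592, 3024, 3024]
r4 m[φ4→X4] = [54432, 63504, 18144]
r4 m[φ5→X4] = [5, 9, 4]
r4 m[φ6→X4] = [5, 6, 2]
r4 m[φ7→X4] = [2, 8, 1]
r4 m[φ8→X10] = [1, 2, 3]
r4 m[X10→φ0] = [1679616, 2177280, 3429216]
r4 m[X10→φ1] = [1492992, 967680, 3919104]
r4 m[X10→φ2] = [1679616, 1088640, 3048192]
r4 m[X10→φ3] = [1492992, 1741824, 4572288]
r4 m[X10→φ4] = [5184, 2880, 9072]
r4 m[X10→φ8] = [13436928, 4354560, 9144576]
r4 m[X15→φ1] = [1, 1, 1]
r4 m[X0→φ2] = [1, 1, 1]
r4 m[X9→φ3] = [1, 1, 1]
r4 m[X4→φ4] = [50, 432, 8]
r4 m[X4→φ5] = [544320, 3048192, 36288]
r4 m[X4→φ6] = [544320, 4572288, 72576]
r4 m[X4→φ7] = [1360800, 3429216, 145152]
r4 m[X5→φ0] = [1, 1, 1]
r4 m[X12→φ2] = [1, 1, 1]
r5 m[φ0→X10] = [8, 4, 8]
r5 m[φ0→X5] = [13716864, 17146080, 27433728]
r5 m[φ1→X10] = [9, 9, 7]
r5 m[φ1→X15] = [19595520, 15676416, 27433728]
r5 m[φ2→X10] = [8, 8, 9]
r5 m[φ2→X0] = [27433728, 21337344, 18289152]
r5 m[φ2→X12] = [18289152, 27433728, 21337344]
r5 m[φ3→X10] = [9, 5, 6]
r5 m[φ3→X9] = [27433728, 9144576, 13716864]
r5 m[φ4→X10] = [2592, 3024, 3024]
r5 m[φ4→X4] = [54432, 63504, 18144]
r5 m[φ5→X4] = [5, 9, 4]
r5 m[φ6→X4] = [5, 6, 2]
r5 m[φ7→X4] = [2, 8, 1]
r5 m[φ8→X10] = [1, 2, 3]
r5 m[X10→φ0] = [1679616, 2177280, 3429216]
r5 m[X10→φ1] = [1492992, 967680, 3919104]
r5 m[X10→φ2] = [1679616, 1088640, 3048192]
r5 m[X10→φ3] = [1492992, 1741824, 4572288]
r5 m[X10→φ4] = [5184, 2880, 9072]
r5 m[X10→φ8] = [13436928, 4354560, 9144576]
r5 m[X15→φ1] = [1, 1, 1]
r5 m[X0→φ2] = [1, 1, 1]
r5 m[X9→φ3] = [1, 1, 1]
r5 m[X4→φ4] = [50, 432, 8]
r5 m[X4→φ5] = [544320, 3048192, 36288]
r5 m[X4→φ6] = [544320, 4572288, 72576]
r5 m[X4→φ7] = [1360800, 3429216, 145152]
r5 m[X5→φ0] = [1, 1, 1]
r5 m[X12→φ2] = [1, 1, 1]
r6 m[φ0→X10] = [8, 4, 8]
r6 m[φ0→X5] = [13716864, 17146080, 27433728]
r6 m[φ1→X10] = [9, 9, 7]
r6 m[φ1→X15] = [19595520, 15676416, 27433728]
r6 m[φ2→X10] = [8, 8, 9]
r6 m[φ2→X0] = [27433728, 21337344, 18289152]
r6 m[φ2→X12] = [18289152, 27433728, 21337344]
r6 m[φ3→X10] = [9, 5, 6]
r6 m[φ3→X9] = [27433728, 9144576, 13716864]
r6 m[φ4→X10] = [2592, 3024, 3024]
r6 m[φ4→X4] = [54432, 63504, 18144]
r6 m[φ5→X4] = [5, 9, 4]
r6 m[φ6→X4] = [5, 6, 2]
r6 m[φ7→X4] = [2, 8, 1]
r6 m[φ8→X10] = [1, 2, 3]
r6 m[X10→φ0] = [1679616, 2177280, 3429216]
r6 m[X10→φ1] = [1492992, 967680, 3919104]
r6 m[X10→φ2] = [1679616, 1088640, 3048192]
r6 m[X10→φ3] = [1492992, 1741824, 4572288]
r6 m[X10→φ4] = [5184, 2880, 9072]
r6 m[X10→φ8] = [13436928, 4354560, 9144576]
r6 m[X15→φ1] = [1, 1, 1]
r6 m[X0→φ2] = [1, 1, 1]
r6 m[X9→φ3] = [1, 1, 1]
r6 m[X4→φ4] = [50, 432, 8]
r6 m[X4→φ5] = [544320, 3048192, 36288]
r6 m[X4→φ6] = [544320, 4572288, 72576]
r6 m[X4→φ7] = [1360800, 3429216, 145152]
r6 m[X5→φ0] = [1, 1, 1]
r6 m[X12→φ2] = [1, 1, 1]
fixed point reached at round 6
b[X12] = ⊗ incoming = [18289152, 27433728, 21337344]

b[X12] = [18289152, 27433728, 21337344]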